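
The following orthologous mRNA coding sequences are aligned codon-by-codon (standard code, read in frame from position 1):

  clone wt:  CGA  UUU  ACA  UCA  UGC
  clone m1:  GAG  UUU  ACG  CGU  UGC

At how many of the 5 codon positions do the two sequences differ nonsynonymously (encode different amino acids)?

Codon 1: CGA Arg / GAG Glu — nonsynonymous.
Codon 2: UUU Phe / UUU Phe — identical.
Codon 3: ACA Thr / ACG Thr — synonymous.
Codon 4: UCA Ser / CGU Arg — nonsynonymous.
Codon 5: UGC Cys / UGC Cys — identical.
Nonsynonymous differences: 2.

2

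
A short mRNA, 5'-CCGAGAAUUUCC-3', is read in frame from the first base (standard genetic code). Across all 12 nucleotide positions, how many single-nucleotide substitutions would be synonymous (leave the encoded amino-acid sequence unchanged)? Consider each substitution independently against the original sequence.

Codon 1 (CCG, Pro): 3 synonymous substitutions.
Codon 2 (AGA, Arg): 2 synonymous substitutions.
Codon 3 (AUU, Ile): 2 synonymous substitutions.
Codon 4 (UCC, Ser): 3 synonymous substitutions.
Total: 3 + 2 + 2 + 3 = 10.

10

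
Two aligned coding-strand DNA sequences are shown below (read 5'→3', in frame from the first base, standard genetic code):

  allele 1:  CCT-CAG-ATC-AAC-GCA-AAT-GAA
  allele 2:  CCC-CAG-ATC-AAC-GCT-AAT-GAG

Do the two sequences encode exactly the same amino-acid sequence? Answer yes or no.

yes

Codon 1: CCT Pro / CCC Pro — synonymous.
Codon 2: CAG Gln / CAG Gln — identical.
Codon 3: ATC Ile / ATC Ile — identical.
Codon 4: AAC Asn / AAC Asn — identical.
Codon 5: GCA Ala / GCT Ala — synonymous.
Codon 6: AAT Asn / AAT Asn — identical.
Codon 7: GAA Glu / GAG Glu — synonymous.
Nonsynonymous differences: 0 → same protein.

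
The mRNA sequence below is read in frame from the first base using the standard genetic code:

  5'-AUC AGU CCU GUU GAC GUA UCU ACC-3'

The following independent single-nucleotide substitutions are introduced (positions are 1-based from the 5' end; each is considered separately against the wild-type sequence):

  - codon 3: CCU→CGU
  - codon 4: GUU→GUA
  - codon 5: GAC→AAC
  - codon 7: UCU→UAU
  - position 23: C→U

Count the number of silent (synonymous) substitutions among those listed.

1

Codon 3: CCU (Pro) → CGU (Arg) — missense.
Codon 4: GUU (Val) → GUA (Val) — synonymous.
Codon 5: GAC (Asp) → AAC (Asn) — missense.
Codon 7: UCU (Ser) → UAU (Tyr) — missense.
Codon 8: ACC (Thr) → AUC (Ile) — missense.
Synonymous: 1 of 5.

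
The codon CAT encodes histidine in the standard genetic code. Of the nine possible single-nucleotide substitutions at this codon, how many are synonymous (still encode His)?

Position 1: none → 0 synonymous.
Position 2: none → 0 synonymous.
Position 3: CAC → 1 synonymous.
Total: 0 + 0 + 1 = 1.

1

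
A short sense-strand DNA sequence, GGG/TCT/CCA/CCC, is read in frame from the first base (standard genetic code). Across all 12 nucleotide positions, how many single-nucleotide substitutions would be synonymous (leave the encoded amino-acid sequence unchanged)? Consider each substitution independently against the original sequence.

12

Codon 1 (GGG, Gly): 3 synonymous substitutions.
Codon 2 (TCT, Ser): 3 synonymous substitutions.
Codon 3 (CCA, Pro): 3 synonymous substitutions.
Codon 4 (CCC, Pro): 3 synonymous substitutions.
Total: 3 + 3 + 3 + 3 = 12.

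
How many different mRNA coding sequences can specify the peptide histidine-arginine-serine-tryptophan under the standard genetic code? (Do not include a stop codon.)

72

His: 2 codons.
Arg: 6 codons.
Ser: 6 codons.
Trp: 1 codon.
2 × 6 × 6 × 1 = 72.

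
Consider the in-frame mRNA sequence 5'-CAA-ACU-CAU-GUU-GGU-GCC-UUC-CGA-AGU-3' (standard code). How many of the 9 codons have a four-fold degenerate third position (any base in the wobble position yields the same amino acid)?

5

Codon 1 CAA (Gln): third position 2-fold.
Codon 2 ACU (Thr): third position 4-fold.
Codon 3 CAU (His): third position 2-fold.
Codon 4 GUU (Val): third position 4-fold.
Codon 5 GGU (Gly): third position 4-fold.
Codon 6 GCC (Ala): third position 4-fold.
Codon 7 UUC (Phe): third position 2-fold.
Codon 8 CGA (Arg): third position 4-fold.
Codon 9 AGU (Ser): third position 2-fold.
Four-fold degenerate third positions: 5.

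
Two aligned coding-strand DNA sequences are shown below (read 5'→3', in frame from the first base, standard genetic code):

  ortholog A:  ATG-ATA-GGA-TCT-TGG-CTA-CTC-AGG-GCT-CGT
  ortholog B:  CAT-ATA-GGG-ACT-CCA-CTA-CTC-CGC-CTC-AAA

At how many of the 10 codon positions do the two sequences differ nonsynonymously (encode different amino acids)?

5

Codon 1: ATG Met / CAT His — nonsynonymous.
Codon 2: ATA Ile / ATA Ile — identical.
Codon 3: GGA Gly / GGG Gly — synonymous.
Codon 4: TCT Ser / ACT Thr — nonsynonymous.
Codon 5: TGG Trp / CCA Pro — nonsynonymous.
Codon 6: CTA Leu / CTA Leu — identical.
Codon 7: CTC Leu / CTC Leu — identical.
Codon 8: AGG Arg / CGC Arg — synonymous.
Codon 9: GCT Ala / CTC Leu — nonsynonymous.
Codon 10: CGT Arg / AAA Lys — nonsynonymous.
Nonsynonymous differences: 5.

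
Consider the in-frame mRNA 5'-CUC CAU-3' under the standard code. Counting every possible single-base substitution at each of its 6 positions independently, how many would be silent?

Codon 1 (CUC, Leu): 3 synonymous substitutions.
Codon 2 (CAU, His): 1 synonymous substitution.
Total: 3 + 1 = 4.

4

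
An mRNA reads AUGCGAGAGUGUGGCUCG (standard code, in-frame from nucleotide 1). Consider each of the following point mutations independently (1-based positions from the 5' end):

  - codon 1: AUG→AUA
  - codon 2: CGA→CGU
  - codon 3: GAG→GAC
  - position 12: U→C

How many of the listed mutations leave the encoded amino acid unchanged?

Codon 1: AUG (Met) → AUA (Ile) — missense.
Codon 2: CGA (Arg) → CGU (Arg) — synonymous.
Codon 3: GAG (Glu) → GAC (Asp) — missense.
Codon 4: UGU (Cys) → UGC (Cys) — synonymous.
Synonymous: 2 of 4.

2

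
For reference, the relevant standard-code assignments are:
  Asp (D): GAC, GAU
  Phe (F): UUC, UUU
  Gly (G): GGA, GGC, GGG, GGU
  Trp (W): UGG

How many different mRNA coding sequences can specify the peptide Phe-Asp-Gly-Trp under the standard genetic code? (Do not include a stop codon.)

16

Phe: 2 codons.
Asp: 2 codons.
Gly: 4 codons.
Trp: 1 codon.
2 × 2 × 4 × 1 = 16.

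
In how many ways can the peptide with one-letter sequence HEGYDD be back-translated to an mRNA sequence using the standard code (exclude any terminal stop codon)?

128

His: 2 codons.
Glu: 2 codons.
Gly: 4 codons.
Tyr: 2 codons.
Asp: 2 codons.
Asp: 2 codons.
2 × 2 × 4 × 2 × 2 × 2 = 128.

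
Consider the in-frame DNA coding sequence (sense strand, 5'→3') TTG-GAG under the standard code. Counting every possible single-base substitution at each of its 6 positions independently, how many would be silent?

Codon 1 (TTG, Leu): 2 synonymous substitutions.
Codon 2 (GAG, Glu): 1 synonymous substitution.
Total: 2 + 1 = 3.

3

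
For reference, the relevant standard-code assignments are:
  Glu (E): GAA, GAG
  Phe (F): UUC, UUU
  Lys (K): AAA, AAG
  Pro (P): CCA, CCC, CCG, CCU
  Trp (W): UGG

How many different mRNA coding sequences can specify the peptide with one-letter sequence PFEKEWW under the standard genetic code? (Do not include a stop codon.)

64

Pro: 4 codons.
Phe: 2 codons.
Glu: 2 codons.
Lys: 2 codons.
Glu: 2 codons.
Trp: 1 codon.
Trp: 1 codon.
4 × 2 × 2 × 2 × 2 × 1 × 1 = 64.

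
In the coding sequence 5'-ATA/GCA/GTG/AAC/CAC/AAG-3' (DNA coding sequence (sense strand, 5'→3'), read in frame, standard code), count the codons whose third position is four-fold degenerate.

2

Codon 1 ATA (Ile): third position 3-fold.
Codon 2 GCA (Ala): third position 4-fold.
Codon 3 GTG (Val): third position 4-fold.
Codon 4 AAC (Asn): third position 2-fold.
Codon 5 CAC (His): third position 2-fold.
Codon 6 AAG (Lys): third position 2-fold.
Four-fold degenerate third positions: 2.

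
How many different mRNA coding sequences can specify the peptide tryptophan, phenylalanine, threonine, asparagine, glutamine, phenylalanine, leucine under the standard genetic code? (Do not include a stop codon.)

384

Trp: 1 codon.
Phe: 2 codons.
Thr: 4 codons.
Asn: 2 codons.
Gln: 2 codons.
Phe: 2 codons.
Leu: 6 codons.
1 × 2 × 4 × 2 × 2 × 2 × 6 = 384.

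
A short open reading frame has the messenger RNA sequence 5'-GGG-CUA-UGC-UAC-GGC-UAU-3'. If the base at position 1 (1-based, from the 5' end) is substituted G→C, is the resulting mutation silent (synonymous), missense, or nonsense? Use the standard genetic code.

Position 1 falls in codon 1: GGG → Gly.
After the substitution the codon is CGG → Arg.
Gly ≠ Arg, so this is a missense mutation.

missense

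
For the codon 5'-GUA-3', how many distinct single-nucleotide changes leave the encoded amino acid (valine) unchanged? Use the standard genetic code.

3

Position 1: none → 0 synonymous.
Position 2: none → 0 synonymous.
Position 3: GUU, GUC, GUG → 3 synonymous.
Total: 0 + 0 + 3 = 3.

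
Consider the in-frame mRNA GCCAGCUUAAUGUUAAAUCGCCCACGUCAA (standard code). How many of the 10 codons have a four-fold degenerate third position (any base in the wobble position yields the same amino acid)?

4

Codon 1 GCC (Ala): third position 4-fold.
Codon 2 AGC (Ser): third position 2-fold.
Codon 3 UUA (Leu): third position 2-fold.
Codon 4 AUG (Met): third position 1-fold.
Codon 5 UUA (Leu): third position 2-fold.
Codon 6 AAU (Asn): third position 2-fold.
Codon 7 CGC (Arg): third position 4-fold.
Codon 8 CCA (Pro): third position 4-fold.
Codon 9 CGU (Arg): third position 4-fold.
Codon 10 CAA (Gln): third position 2-fold.
Four-fold degenerate third positions: 4.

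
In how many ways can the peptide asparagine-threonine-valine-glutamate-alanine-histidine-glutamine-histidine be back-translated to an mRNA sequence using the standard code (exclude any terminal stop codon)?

2048

Asn: 2 codons.
Thr: 4 codons.
Val: 4 codons.
Glu: 2 codons.
Ala: 4 codons.
His: 2 codons.
Gln: 2 codons.
His: 2 codons.
2 × 4 × 4 × 2 × 4 × 2 × 2 × 2 = 2048.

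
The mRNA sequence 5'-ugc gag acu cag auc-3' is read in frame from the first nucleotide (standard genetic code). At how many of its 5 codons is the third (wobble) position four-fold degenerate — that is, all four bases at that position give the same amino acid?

1

Codon 1 UGC (Cys): third position 2-fold.
Codon 2 GAG (Glu): third position 2-fold.
Codon 3 ACU (Thr): third position 4-fold.
Codon 4 CAG (Gln): third position 2-fold.
Codon 5 AUC (Ile): third position 3-fold.
Four-fold degenerate third positions: 1.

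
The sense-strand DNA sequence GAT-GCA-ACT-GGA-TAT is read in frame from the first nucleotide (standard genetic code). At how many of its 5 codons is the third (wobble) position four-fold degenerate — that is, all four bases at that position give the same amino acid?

3

Codon 1 GAT (Asp): third position 2-fold.
Codon 2 GCA (Ala): third position 4-fold.
Codon 3 ACT (Thr): third position 4-fold.
Codon 4 GGA (Gly): third position 4-fold.
Codon 5 TAT (Tyr): third position 2-fold.
Four-fold degenerate third positions: 3.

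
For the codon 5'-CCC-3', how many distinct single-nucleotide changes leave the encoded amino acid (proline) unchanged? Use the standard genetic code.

Position 1: none → 0 synonymous.
Position 2: none → 0 synonymous.
Position 3: CCU, CCA, CCG → 3 synonymous.
Total: 0 + 0 + 3 = 3.

3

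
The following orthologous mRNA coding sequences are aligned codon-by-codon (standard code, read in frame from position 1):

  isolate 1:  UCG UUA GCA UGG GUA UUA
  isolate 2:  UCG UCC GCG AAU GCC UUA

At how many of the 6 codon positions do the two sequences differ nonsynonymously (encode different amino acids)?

3

Codon 1: UCG Ser / UCG Ser — identical.
Codon 2: UUA Leu / UCC Ser — nonsynonymous.
Codon 3: GCA Ala / GCG Ala — synonymous.
Codon 4: UGG Trp / AAU Asn — nonsynonymous.
Codon 5: GUA Val / GCC Ala — nonsynonymous.
Codon 6: UUA Leu / UUA Leu — identical.
Nonsynonymous differences: 3.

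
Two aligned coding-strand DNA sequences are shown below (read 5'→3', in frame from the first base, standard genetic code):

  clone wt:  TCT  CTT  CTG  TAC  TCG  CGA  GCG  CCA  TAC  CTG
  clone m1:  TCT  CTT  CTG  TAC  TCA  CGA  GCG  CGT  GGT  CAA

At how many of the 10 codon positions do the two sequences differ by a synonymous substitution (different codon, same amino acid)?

Codon 1: TCT Ser / TCT Ser — identical.
Codon 2: CTT Leu / CTT Leu — identical.
Codon 3: CTG Leu / CTG Leu — identical.
Codon 4: TAC Tyr / TAC Tyr — identical.
Codon 5: TCG Ser / TCA Ser — synonymous.
Codon 6: CGA Arg / CGA Arg — identical.
Codon 7: GCG Ala / GCG Ala — identical.
Codon 8: CCA Pro / CGT Arg — nonsynonymous.
Codon 9: TAC Tyr / GGT Gly — nonsynonymous.
Codon 10: CTG Leu / CAA Gln — nonsynonymous.
Synonymous differences: 1.

1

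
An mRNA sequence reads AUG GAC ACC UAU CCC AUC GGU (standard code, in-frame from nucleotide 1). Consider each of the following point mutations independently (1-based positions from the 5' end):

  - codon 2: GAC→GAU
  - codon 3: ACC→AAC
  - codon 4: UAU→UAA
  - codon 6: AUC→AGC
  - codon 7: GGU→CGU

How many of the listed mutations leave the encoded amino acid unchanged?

1

Codon 2: GAC (Asp) → GAU (Asp) — synonymous.
Codon 3: ACC (Thr) → AAC (Asn) — missense.
Codon 4: UAU (Tyr) → UAA (Stop) — nonsense.
Codon 6: AUC (Ile) → AGC (Ser) — missense.
Codon 7: GGU (Gly) → CGU (Arg) — missense.
Synonymous: 1 of 5.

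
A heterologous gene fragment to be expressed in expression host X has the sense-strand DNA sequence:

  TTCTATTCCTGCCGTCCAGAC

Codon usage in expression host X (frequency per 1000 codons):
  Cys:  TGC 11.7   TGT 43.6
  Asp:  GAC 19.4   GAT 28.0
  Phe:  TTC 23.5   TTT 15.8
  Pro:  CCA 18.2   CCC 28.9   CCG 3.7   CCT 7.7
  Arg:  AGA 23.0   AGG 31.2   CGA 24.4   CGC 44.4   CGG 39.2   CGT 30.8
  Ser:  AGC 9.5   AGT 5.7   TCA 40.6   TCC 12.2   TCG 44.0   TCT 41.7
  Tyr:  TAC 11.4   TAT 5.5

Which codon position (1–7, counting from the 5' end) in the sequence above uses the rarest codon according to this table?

Codon 1 TTC (Phe): 23.5 per 1000.
Codon 2 TAT (Tyr): 5.5 per 1000.
Codon 3 TCC (Ser): 12.2 per 1000.
Codon 4 TGC (Cys): 11.7 per 1000.
Codon 5 CGT (Arg): 30.8 per 1000.
Codon 6 CCA (Pro): 18.2 per 1000.
Codon 7 GAC (Asp): 19.4 per 1000.
Lowest frequency is 5.5 at codon 2.

2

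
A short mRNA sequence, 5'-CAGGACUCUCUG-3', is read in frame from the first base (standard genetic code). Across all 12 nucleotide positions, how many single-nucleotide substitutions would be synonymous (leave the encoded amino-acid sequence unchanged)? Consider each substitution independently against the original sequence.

9

Codon 1 (CAG, Gln): 1 synonymous substitution.
Codon 2 (GAC, Asp): 1 synonymous substitution.
Codon 3 (UCU, Ser): 3 synonymous substitutions.
Codon 4 (CUG, Leu): 4 synonymous substitutions.
Total: 1 + 1 + 3 + 4 = 9.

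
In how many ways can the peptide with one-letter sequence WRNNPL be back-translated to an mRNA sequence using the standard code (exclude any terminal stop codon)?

Trp: 1 codon.
Arg: 6 codons.
Asn: 2 codons.
Asn: 2 codons.
Pro: 4 codons.
Leu: 6 codons.
1 × 6 × 2 × 2 × 4 × 6 = 576.

576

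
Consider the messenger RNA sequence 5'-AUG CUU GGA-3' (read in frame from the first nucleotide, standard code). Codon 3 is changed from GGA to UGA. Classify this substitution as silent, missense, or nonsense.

nonsense

Position 7 falls in codon 3: GGA → Gly.
After the substitution the codon is UGA → Stop.
The new codon is a stop codon, so this is a nonsense mutation.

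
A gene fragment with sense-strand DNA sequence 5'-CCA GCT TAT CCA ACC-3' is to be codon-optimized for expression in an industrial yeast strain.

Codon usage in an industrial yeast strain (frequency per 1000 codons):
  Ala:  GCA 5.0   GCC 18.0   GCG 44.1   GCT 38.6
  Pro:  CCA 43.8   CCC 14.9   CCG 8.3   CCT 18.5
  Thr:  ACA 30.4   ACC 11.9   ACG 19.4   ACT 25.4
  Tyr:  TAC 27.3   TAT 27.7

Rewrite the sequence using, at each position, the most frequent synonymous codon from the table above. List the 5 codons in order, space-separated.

Codon 1 (Pro): best is CCA at 43.8.
Codon 2 (Ala): best is GCG at 44.1.
Codon 3 (Tyr): best is TAT at 27.7.
Codon 4 (Pro): best is CCA at 43.8.
Codon 5 (Thr): best is ACA at 30.4.

CCA GCG TAT CCA ACA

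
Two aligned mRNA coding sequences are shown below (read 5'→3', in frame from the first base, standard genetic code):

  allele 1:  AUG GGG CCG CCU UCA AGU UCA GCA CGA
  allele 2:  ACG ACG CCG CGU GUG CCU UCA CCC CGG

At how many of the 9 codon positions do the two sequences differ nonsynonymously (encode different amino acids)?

Codon 1: AUG Met / ACG Thr — nonsynonymous.
Codon 2: GGG Gly / ACG Thr — nonsynonymous.
Codon 3: CCG Pro / CCG Pro — identical.
Codon 4: CCU Pro / CGU Arg — nonsynonymous.
Codon 5: UCA Ser / GUG Val — nonsynonymous.
Codon 6: AGU Ser / CCU Pro — nonsynonymous.
Codon 7: UCA Ser / UCA Ser — identical.
Codon 8: GCA Ala / CCC Pro — nonsynonymous.
Codon 9: CGA Arg / CGG Arg — synonymous.
Nonsynonymous differences: 6.

6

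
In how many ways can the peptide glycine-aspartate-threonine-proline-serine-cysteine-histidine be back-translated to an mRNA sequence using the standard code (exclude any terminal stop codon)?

Gly: 4 codons.
Asp: 2 codons.
Thr: 4 codons.
Pro: 4 codons.
Ser: 6 codons.
Cys: 2 codons.
His: 2 codons.
4 × 2 × 4 × 4 × 6 × 2 × 2 = 3072.

3072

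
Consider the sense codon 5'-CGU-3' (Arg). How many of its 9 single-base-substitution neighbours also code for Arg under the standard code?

Position 1: none → 0 synonymous.
Position 2: none → 0 synonymous.
Position 3: CGC, CGA, CGG → 3 synonymous.
Total: 0 + 0 + 3 = 3.

3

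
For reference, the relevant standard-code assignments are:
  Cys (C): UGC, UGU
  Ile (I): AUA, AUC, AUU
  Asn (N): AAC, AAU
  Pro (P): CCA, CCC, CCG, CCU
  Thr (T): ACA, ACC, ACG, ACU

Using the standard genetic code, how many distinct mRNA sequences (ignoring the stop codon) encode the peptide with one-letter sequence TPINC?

192

Thr: 4 codons.
Pro: 4 codons.
Ile: 3 codons.
Asn: 2 codons.
Cys: 2 codons.
4 × 4 × 3 × 2 × 2 = 192.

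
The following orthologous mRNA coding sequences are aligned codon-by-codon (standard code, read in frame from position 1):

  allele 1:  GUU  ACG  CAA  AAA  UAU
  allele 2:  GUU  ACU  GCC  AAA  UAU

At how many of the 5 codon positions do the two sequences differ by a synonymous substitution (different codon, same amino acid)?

Codon 1: GUU Val / GUU Val — identical.
Codon 2: ACG Thr / ACU Thr — synonymous.
Codon 3: CAA Gln / GCC Ala — nonsynonymous.
Codon 4: AAA Lys / AAA Lys — identical.
Codon 5: UAU Tyr / UAU Tyr — identical.
Synonymous differences: 1.

1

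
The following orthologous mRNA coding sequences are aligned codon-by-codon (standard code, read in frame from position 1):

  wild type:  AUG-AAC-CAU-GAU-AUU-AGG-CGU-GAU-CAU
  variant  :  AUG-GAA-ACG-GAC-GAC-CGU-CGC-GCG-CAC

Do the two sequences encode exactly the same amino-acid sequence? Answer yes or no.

no

Codon 1: AUG Met / AUG Met — identical.
Codon 2: AAC Asn / GAA Glu — nonsynonymous.
Codon 3: CAU His / ACG Thr — nonsynonymous.
Codon 4: GAU Asp / GAC Asp — synonymous.
Codon 5: AUU Ile / GAC Asp — nonsynonymous.
Codon 6: AGG Arg / CGU Arg — synonymous.
Codon 7: CGU Arg / CGC Arg — synonymous.
Codon 8: GAU Asp / GCG Ala — nonsynonymous.
Codon 9: CAU His / CAC His — synonymous.
Nonsynonymous differences: 4 → different protein.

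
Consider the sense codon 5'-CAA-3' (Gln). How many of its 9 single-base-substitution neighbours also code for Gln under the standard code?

1

Position 1: none → 0 synonymous.
Position 2: none → 0 synonymous.
Position 3: CAG → 1 synonymous.
Total: 0 + 0 + 1 = 1.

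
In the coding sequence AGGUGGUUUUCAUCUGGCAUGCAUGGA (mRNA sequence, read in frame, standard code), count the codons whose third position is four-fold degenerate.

4

Codon 1 AGG (Arg): third position 2-fold.
Codon 2 UGG (Trp): third position 1-fold.
Codon 3 UUU (Phe): third position 2-fold.
Codon 4 UCA (Ser): third position 4-fold.
Codon 5 UCU (Ser): third position 4-fold.
Codon 6 GGC (Gly): third position 4-fold.
Codon 7 AUG (Met): third position 1-fold.
Codon 8 CAU (His): third position 2-fold.
Codon 9 GGA (Gly): third position 4-fold.
Four-fold degenerate third positions: 4.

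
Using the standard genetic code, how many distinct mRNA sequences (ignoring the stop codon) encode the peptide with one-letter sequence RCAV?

Arg: 6 codons.
Cys: 2 codons.
Ala: 4 codons.
Val: 4 codons.
6 × 2 × 4 × 4 = 192.

192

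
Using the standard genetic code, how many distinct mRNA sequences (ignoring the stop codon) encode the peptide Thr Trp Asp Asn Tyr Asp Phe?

Thr: 4 codons.
Trp: 1 codon.
Asp: 2 codons.
Asn: 2 codons.
Tyr: 2 codons.
Asp: 2 codons.
Phe: 2 codons.
4 × 1 × 2 × 2 × 2 × 2 × 2 = 128.

128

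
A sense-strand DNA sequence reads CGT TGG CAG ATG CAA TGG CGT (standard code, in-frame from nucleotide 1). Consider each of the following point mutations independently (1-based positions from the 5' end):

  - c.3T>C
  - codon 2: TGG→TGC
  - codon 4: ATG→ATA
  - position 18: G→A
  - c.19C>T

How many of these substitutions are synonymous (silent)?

Codon 1: CGT (Arg) → CGC (Arg) — synonymous.
Codon 2: TGG (Trp) → TGC (Cys) — missense.
Codon 4: ATG (Met) → ATA (Ile) — missense.
Codon 6: TGG (Trp) → TGA (Stop) — nonsense.
Codon 7: CGT (Arg) → TGT (Cys) — missense.
Synonymous: 1 of 5.

1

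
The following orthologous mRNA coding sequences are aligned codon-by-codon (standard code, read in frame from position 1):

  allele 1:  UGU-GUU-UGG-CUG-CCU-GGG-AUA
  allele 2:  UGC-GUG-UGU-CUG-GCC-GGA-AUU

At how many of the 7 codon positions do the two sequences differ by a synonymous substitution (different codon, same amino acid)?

4

Codon 1: UGU Cys / UGC Cys — synonymous.
Codon 2: GUU Val / GUG Val — synonymous.
Codon 3: UGG Trp / UGU Cys — nonsynonymous.
Codon 4: CUG Leu / CUG Leu — identical.
Codon 5: CCU Pro / GCC Ala — nonsynonymous.
Codon 6: GGG Gly / GGA Gly — synonymous.
Codon 7: AUA Ile / AUU Ile — synonymous.
Synonymous differences: 4.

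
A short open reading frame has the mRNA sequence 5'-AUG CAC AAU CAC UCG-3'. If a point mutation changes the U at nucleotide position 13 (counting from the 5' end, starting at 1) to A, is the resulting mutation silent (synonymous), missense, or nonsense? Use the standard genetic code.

missense

Position 13 falls in codon 5: UCG → Ser.
After the substitution the codon is ACG → Thr.
Ser ≠ Thr, so this is a missense mutation.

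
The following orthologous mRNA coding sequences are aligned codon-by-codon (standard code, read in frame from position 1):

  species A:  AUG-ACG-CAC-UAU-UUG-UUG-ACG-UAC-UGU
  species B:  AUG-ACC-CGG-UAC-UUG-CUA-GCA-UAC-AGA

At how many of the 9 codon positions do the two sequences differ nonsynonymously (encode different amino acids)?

Codon 1: AUG Met / AUG Met — identical.
Codon 2: ACG Thr / ACC Thr — synonymous.
Codon 3: CAC His / CGG Arg — nonsynonymous.
Codon 4: UAU Tyr / UAC Tyr — synonymous.
Codon 5: UUG Leu / UUG Leu — identical.
Codon 6: UUG Leu / CUA Leu — synonymous.
Codon 7: ACG Thr / GCA Ala — nonsynonymous.
Codon 8: UAC Tyr / UAC Tyr — identical.
Codon 9: UGU Cys / AGA Arg — nonsynonymous.
Nonsynonymous differences: 3.

3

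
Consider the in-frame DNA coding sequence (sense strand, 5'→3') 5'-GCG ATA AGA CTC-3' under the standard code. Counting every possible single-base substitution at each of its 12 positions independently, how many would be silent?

10

Codon 1 (GCG, Ala): 3 synonymous substitutions.
Codon 2 (ATA, Ile): 2 synonymous substitutions.
Codon 3 (AGA, Arg): 2 synonymous substitutions.
Codon 4 (CTC, Leu): 3 synonymous substitutions.
Total: 3 + 2 + 2 + 3 = 10.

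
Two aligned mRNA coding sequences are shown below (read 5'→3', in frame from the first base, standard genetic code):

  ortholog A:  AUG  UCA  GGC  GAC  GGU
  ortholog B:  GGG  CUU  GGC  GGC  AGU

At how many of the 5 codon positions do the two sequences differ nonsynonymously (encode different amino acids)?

Codon 1: AUG Met / GGG Gly — nonsynonymous.
Codon 2: UCA Ser / CUU Leu — nonsynonymous.
Codon 3: GGC Gly / GGC Gly — identical.
Codon 4: GAC Asp / GGC Gly — nonsynonymous.
Codon 5: GGU Gly / AGU Ser — nonsynonymous.
Nonsynonymous differences: 4.

4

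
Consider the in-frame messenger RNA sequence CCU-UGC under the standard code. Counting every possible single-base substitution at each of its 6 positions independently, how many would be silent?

Codon 1 (CCU, Pro): 3 synonymous substitutions.
Codon 2 (UGC, Cys): 1 synonymous substitution.
Total: 3 + 1 = 4.

4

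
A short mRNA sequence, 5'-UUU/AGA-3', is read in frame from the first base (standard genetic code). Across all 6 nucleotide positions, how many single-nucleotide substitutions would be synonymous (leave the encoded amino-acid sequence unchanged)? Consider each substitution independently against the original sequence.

3

Codon 1 (UUU, Phe): 1 synonymous substitution.
Codon 2 (AGA, Arg): 2 synonymous substitutions.
Total: 1 + 2 = 3.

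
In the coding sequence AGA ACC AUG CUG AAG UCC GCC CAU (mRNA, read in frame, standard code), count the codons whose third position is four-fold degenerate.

4

Codon 1 AGA (Arg): third position 2-fold.
Codon 2 ACC (Thr): third position 4-fold.
Codon 3 AUG (Met): third position 1-fold.
Codon 4 CUG (Leu): third position 4-fold.
Codon 5 AAG (Lys): third position 2-fold.
Codon 6 UCC (Ser): third position 4-fold.
Codon 7 GCC (Ala): third position 4-fold.
Codon 8 CAU (His): third position 2-fold.
Four-fold degenerate third positions: 4.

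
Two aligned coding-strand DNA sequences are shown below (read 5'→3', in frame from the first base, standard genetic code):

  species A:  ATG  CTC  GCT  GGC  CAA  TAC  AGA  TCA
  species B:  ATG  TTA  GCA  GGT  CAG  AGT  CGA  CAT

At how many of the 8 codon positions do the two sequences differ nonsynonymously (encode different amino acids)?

2

Codon 1: ATG Met / ATG Met — identical.
Codon 2: CTC Leu / TTA Leu — synonymous.
Codon 3: GCT Ala / GCA Ala — synonymous.
Codon 4: GGC Gly / GGT Gly — synonymous.
Codon 5: CAA Gln / CAG Gln — synonymous.
Codon 6: TAC Tyr / AGT Ser — nonsynonymous.
Codon 7: AGA Arg / CGA Arg — synonymous.
Codon 8: TCA Ser / CAT His — nonsynonymous.
Nonsynonymous differences: 2.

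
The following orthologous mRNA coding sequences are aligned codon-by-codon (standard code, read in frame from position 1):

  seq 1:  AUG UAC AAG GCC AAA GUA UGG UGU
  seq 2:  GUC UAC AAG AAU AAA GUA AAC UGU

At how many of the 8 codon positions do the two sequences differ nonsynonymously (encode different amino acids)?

3

Codon 1: AUG Met / GUC Val — nonsynonymous.
Codon 2: UAC Tyr / UAC Tyr — identical.
Codon 3: AAG Lys / AAG Lys — identical.
Codon 4: GCC Ala / AAU Asn — nonsynonymous.
Codon 5: AAA Lys / AAA Lys — identical.
Codon 6: GUA Val / GUA Val — identical.
Codon 7: UGG Trp / AAC Asn — nonsynonymous.
Codon 8: UGU Cys / UGU Cys — identical.
Nonsynonymous differences: 3.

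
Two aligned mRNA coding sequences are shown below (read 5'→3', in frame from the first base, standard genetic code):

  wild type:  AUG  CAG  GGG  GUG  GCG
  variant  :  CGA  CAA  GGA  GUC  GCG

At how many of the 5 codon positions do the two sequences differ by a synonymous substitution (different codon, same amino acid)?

3

Codon 1: AUG Met / CGA Arg — nonsynonymous.
Codon 2: CAG Gln / CAA Gln — synonymous.
Codon 3: GGG Gly / GGA Gly — synonymous.
Codon 4: GUG Val / GUC Val — synonymous.
Codon 5: GCG Ala / GCG Ala — identical.
Synonymous differences: 3.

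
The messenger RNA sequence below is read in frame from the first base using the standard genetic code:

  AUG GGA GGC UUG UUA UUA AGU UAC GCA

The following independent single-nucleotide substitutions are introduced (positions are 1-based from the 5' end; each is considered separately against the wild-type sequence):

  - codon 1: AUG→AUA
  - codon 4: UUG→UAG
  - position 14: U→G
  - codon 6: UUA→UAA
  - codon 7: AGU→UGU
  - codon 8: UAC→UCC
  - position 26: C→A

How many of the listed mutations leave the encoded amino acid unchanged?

0

Codon 1: AUG (Met) → AUA (Ile) — missense.
Codon 4: UUG (Leu) → UAG (Stop) — nonsense.
Codon 5: UUA (Leu) → UGA (Stop) — nonsense.
Codon 6: UUA (Leu) → UAA (Stop) — nonsense.
Codon 7: AGU (Ser) → UGU (Cys) — missense.
Codon 8: UAC (Tyr) → UCC (Ser) — missense.
Codon 9: GCA (Ala) → GAA (Glu) — missense.
Synonymous: 0 of 7.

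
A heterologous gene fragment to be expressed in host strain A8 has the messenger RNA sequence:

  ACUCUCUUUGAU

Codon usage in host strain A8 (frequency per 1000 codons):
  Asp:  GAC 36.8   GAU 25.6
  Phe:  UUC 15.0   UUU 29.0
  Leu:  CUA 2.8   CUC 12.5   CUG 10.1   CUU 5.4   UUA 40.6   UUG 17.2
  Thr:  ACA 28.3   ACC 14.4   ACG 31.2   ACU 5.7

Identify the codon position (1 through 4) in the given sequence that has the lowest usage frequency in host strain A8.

Codon 1 ACU (Thr): 5.7 per 1000.
Codon 2 CUC (Leu): 12.5 per 1000.
Codon 3 UUU (Phe): 29.0 per 1000.
Codon 4 GAU (Asp): 25.6 per 1000.
Lowest frequency is 5.7 at codon 1.

1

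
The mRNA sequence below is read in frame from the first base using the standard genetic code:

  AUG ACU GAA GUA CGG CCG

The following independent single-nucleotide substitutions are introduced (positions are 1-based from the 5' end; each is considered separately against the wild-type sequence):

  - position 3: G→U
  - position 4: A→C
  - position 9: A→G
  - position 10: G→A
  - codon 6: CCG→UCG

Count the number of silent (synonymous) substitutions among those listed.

Codon 1: AUG (Met) → AUU (Ile) — missense.
Codon 2: ACU (Thr) → CCU (Pro) — missense.
Codon 3: GAA (Glu) → GAG (Glu) — synonymous.
Codon 4: GUA (Val) → AUA (Ile) — missense.
Codon 6: CCG (Pro) → UCG (Ser) — missense.
Synonymous: 1 of 5.

1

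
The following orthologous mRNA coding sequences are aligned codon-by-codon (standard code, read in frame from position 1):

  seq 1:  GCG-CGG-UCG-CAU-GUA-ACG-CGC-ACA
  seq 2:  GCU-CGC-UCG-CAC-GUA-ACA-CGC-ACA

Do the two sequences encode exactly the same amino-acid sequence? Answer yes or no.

yes

Codon 1: GCG Ala / GCU Ala — synonymous.
Codon 2: CGG Arg / CGC Arg — synonymous.
Codon 3: UCG Ser / UCG Ser — identical.
Codon 4: CAU His / CAC His — synonymous.
Codon 5: GUA Val / GUA Val — identical.
Codon 6: ACG Thr / ACA Thr — synonymous.
Codon 7: CGC Arg / CGC Arg — identical.
Codon 8: ACA Thr / ACA Thr — identical.
Nonsynonymous differences: 0 → same protein.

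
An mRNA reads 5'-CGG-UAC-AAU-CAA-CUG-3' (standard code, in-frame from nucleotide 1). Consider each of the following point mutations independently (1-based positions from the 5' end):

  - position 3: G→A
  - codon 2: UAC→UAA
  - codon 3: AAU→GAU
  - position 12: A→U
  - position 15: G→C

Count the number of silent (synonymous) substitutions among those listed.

2

Codon 1: CGG (Arg) → CGA (Arg) — synonymous.
Codon 2: UAC (Tyr) → UAA (Stop) — nonsense.
Codon 3: AAU (Asn) → GAU (Asp) — missense.
Codon 4: CAA (Gln) → CAU (His) — missense.
Codon 5: CUG (Leu) → CUC (Leu) — synonymous.
Synonymous: 2 of 5.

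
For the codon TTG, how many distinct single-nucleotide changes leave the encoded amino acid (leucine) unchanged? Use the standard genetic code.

Position 1: CTG → 1 synonymous.
Position 2: none → 0 synonymous.
Position 3: TTA → 1 synonymous.
Total: 1 + 0 + 1 = 2.

2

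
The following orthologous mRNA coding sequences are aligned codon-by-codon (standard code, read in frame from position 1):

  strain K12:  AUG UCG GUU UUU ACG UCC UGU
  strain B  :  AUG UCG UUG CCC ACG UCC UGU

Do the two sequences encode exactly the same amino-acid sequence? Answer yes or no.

no

Codon 1: AUG Met / AUG Met — identical.
Codon 2: UCG Ser / UCG Ser — identical.
Codon 3: GUU Val / UUG Leu — nonsynonymous.
Codon 4: UUU Phe / CCC Pro — nonsynonymous.
Codon 5: ACG Thr / ACG Thr — identical.
Codon 6: UCC Ser / UCC Ser — identical.
Codon 7: UGU Cys / UGU Cys — identical.
Nonsynonymous differences: 2 → different protein.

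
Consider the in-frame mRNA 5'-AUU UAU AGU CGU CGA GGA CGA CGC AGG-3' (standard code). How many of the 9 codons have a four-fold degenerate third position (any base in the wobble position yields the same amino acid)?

5

Codon 1 AUU (Ile): third position 3-fold.
Codon 2 UAU (Tyr): third position 2-fold.
Codon 3 AGU (Ser): third position 2-fold.
Codon 4 CGU (Arg): third position 4-fold.
Codon 5 CGA (Arg): third position 4-fold.
Codon 6 GGA (Gly): third position 4-fold.
Codon 7 CGA (Arg): third position 4-fold.
Codon 8 CGC (Arg): third position 4-fold.
Codon 9 AGG (Arg): third position 2-fold.
Four-fold degenerate third positions: 5.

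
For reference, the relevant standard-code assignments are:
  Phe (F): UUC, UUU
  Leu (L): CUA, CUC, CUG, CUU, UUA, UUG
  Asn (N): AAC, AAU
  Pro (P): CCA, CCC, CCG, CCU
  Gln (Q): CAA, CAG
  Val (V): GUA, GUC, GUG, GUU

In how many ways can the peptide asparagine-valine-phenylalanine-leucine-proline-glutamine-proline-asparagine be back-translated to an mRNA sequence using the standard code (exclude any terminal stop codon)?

Asn: 2 codons.
Val: 4 codons.
Phe: 2 codons.
Leu: 6 codons.
Pro: 4 codons.
Gln: 2 codons.
Pro: 4 codons.
Asn: 2 codons.
2 × 4 × 2 × 6 × 4 × 2 × 4 × 2 = 6144.

6144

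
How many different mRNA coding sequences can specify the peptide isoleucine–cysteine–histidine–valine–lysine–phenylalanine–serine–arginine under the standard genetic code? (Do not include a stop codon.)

Ile: 3 codons.
Cys: 2 codons.
His: 2 codons.
Val: 4 codons.
Lys: 2 codons.
Phe: 2 codons.
Ser: 6 codons.
Arg: 6 codons.
3 × 2 × 2 × 4 × 2 × 2 × 6 × 6 = 6912.

6912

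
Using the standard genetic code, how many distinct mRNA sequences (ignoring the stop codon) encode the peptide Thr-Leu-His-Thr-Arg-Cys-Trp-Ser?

13824

Thr: 4 codons.
Leu: 6 codons.
His: 2 codons.
Thr: 4 codons.
Arg: 6 codons.
Cys: 2 codons.
Trp: 1 codon.
Ser: 6 codons.
4 × 6 × 2 × 4 × 6 × 2 × 1 × 6 = 13824.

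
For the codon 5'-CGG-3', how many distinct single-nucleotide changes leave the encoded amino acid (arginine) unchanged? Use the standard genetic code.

4

Position 1: AGG → 1 synonymous.
Position 2: none → 0 synonymous.
Position 3: CGU, CGC, CGA → 3 synonymous.
Total: 1 + 0 + 3 = 4.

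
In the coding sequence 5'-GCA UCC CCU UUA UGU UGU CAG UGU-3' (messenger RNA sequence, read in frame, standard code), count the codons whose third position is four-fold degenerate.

Codon 1 GCA (Ala): third position 4-fold.
Codon 2 UCC (Ser): third position 4-fold.
Codon 3 CCU (Pro): third position 4-fold.
Codon 4 UUA (Leu): third position 2-fold.
Codon 5 UGU (Cys): third position 2-fold.
Codon 6 UGU (Cys): third position 2-fold.
Codon 7 CAG (Gln): third position 2-fold.
Codon 8 UGU (Cys): third position 2-fold.
Four-fold degenerate third positions: 3.

3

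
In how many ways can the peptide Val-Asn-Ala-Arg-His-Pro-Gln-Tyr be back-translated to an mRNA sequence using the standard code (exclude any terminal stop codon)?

6144

Val: 4 codons.
Asn: 2 codons.
Ala: 4 codons.
Arg: 6 codons.
His: 2 codons.
Pro: 4 codons.
Gln: 2 codons.
Tyr: 2 codons.
4 × 2 × 4 × 6 × 2 × 4 × 2 × 2 = 6144.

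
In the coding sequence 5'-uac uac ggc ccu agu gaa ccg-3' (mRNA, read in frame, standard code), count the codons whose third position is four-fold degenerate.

Codon 1 UAC (Tyr): third position 2-fold.
Codon 2 UAC (Tyr): third position 2-fold.
Codon 3 GGC (Gly): third position 4-fold.
Codon 4 CCU (Pro): third position 4-fold.
Codon 5 AGU (Ser): third position 2-fold.
Codon 6 GAA (Glu): third position 2-fold.
Codon 7 CCG (Pro): third position 4-fold.
Four-fold degenerate third positions: 3.

3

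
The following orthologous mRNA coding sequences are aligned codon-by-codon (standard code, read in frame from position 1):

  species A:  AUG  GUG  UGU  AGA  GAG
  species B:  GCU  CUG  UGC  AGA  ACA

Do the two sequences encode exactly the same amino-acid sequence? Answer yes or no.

no

Codon 1: AUG Met / GCU Ala — nonsynonymous.
Codon 2: GUG Val / CUG Leu — nonsynonymous.
Codon 3: UGU Cys / UGC Cys — synonymous.
Codon 4: AGA Arg / AGA Arg — identical.
Codon 5: GAG Glu / ACA Thr — nonsynonymous.
Nonsynonymous differences: 3 → different protein.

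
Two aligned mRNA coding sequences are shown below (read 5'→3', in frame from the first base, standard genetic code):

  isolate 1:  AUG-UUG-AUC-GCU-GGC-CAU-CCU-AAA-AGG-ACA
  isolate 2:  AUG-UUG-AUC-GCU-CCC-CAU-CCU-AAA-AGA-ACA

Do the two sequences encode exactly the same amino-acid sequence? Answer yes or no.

Codon 1: AUG Met / AUG Met — identical.
Codon 2: UUG Leu / UUG Leu — identical.
Codon 3: AUC Ile / AUC Ile — identical.
Codon 4: GCU Ala / GCU Ala — identical.
Codon 5: GGC Gly / CCC Pro — nonsynonymous.
Codon 6: CAU His / CAU His — identical.
Codon 7: CCU Pro / CCU Pro — identical.
Codon 8: AAA Lys / AAA Lys — identical.
Codon 9: AGG Arg / AGA Arg — synonymous.
Codon 10: ACA Thr / ACA Thr — identical.
Nonsynonymous differences: 1 → different protein.

no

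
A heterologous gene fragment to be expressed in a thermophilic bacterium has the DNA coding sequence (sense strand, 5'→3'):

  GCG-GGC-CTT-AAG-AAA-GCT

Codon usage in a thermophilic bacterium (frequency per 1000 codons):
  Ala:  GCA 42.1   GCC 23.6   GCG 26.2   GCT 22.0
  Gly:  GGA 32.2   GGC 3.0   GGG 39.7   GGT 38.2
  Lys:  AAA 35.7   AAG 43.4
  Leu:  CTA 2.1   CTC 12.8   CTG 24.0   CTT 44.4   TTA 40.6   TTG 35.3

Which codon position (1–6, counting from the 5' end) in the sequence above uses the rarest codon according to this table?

2

Codon 1 GCG (Ala): 26.2 per 1000.
Codon 2 GGC (Gly): 3.0 per 1000.
Codon 3 CTT (Leu): 44.4 per 1000.
Codon 4 AAG (Lys): 43.4 per 1000.
Codon 5 AAA (Lys): 35.7 per 1000.
Codon 6 GCT (Ala): 22.0 per 1000.
Lowest frequency is 3.0 at codon 2.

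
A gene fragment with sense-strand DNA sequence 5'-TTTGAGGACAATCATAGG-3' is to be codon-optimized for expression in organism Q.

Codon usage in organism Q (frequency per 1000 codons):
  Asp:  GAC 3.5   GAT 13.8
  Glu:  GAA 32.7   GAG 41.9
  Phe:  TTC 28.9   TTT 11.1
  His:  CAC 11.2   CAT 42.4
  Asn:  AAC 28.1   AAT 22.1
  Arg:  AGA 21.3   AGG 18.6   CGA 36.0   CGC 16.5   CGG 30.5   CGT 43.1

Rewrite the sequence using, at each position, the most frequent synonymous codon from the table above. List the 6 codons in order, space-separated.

TTC GAG GAT AAC CAT CGT

Codon 1 (Phe): best is TTC at 28.9.
Codon 2 (Glu): best is GAG at 41.9.
Codon 3 (Asp): best is GAT at 13.8.
Codon 4 (Asn): best is AAC at 28.1.
Codon 5 (His): best is CAT at 42.4.
Codon 6 (Arg): best is CGT at 43.1.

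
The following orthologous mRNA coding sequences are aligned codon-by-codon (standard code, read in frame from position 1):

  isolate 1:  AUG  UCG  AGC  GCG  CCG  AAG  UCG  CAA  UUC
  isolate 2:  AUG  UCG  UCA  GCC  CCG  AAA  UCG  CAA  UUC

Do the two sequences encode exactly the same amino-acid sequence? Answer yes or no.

yes

Codon 1: AUG Met / AUG Met — identical.
Codon 2: UCG Ser / UCG Ser — identical.
Codon 3: AGC Ser / UCA Ser — synonymous.
Codon 4: GCG Ala / GCC Ala — synonymous.
Codon 5: CCG Pro / CCG Pro — identical.
Codon 6: AAG Lys / AAA Lys — synonymous.
Codon 7: UCG Ser / UCG Ser — identical.
Codon 8: CAA Gln / CAA Gln — identical.
Codon 9: UUC Phe / UUC Phe — identical.
Nonsynonymous differences: 0 → same protein.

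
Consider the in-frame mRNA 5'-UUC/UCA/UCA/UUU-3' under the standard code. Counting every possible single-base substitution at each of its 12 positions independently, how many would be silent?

8

Codon 1 (UUC, Phe): 1 synonymous substitution.
Codon 2 (UCA, Ser): 3 synonymous substitutions.
Codon 3 (UCA, Ser): 3 synonymous substitutions.
Codon 4 (UUU, Phe): 1 synonymous substitution.
Total: 1 + 3 + 3 + 1 = 8.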